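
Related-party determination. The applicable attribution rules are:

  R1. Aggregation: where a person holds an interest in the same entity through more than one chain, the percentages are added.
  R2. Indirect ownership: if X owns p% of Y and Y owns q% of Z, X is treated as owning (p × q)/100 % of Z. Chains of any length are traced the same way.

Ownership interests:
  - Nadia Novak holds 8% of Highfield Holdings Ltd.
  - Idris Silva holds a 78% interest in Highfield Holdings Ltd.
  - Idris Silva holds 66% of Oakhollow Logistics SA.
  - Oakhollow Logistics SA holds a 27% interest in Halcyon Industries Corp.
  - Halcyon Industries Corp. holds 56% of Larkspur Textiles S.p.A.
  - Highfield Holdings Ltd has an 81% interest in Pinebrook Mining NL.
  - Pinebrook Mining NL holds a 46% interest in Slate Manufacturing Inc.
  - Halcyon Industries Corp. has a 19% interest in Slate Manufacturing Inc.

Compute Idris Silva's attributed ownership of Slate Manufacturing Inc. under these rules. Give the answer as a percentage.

Chain via Highfield Holdings Ltd → Pinebrook Mining NL (R2): 78% × 81% × 46% = 29.0628% of Slate Manufacturing Inc.
Chain via Oakhollow Logistics SA → Halcyon Industries Corp. (R2): 66% × 27% × 19% = 3.3858% of Slate Manufacturing Inc.
Aggregating (R1): 29.0628% + 3.3858% = 32.4486%.

32.4486%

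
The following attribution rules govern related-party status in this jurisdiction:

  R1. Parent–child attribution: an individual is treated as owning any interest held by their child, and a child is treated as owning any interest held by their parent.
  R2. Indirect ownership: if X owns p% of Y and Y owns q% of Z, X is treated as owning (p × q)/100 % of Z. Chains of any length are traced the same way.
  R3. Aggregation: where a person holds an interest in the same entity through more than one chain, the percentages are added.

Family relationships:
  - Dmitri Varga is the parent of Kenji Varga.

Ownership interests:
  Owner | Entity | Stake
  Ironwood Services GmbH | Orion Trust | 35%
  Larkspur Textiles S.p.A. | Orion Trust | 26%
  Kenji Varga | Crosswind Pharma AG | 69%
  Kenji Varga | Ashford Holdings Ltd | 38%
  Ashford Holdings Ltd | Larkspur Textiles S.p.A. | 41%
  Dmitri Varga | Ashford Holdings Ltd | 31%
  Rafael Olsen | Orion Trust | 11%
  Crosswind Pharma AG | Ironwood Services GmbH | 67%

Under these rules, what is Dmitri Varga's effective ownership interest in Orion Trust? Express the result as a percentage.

23.5359%

By parent–child attribution (R1), Dmitri Varga is treated as also owning Kenji Varga's interest in Ashford Holdings Ltd, giving 31% + 38% = 69%.
By parent–child attribution (R1), Dmitri Varga is treated as owning Kenji Varga's 69% interest in Crosswind Pharma AG.
Chain via Ashford Holdings Ltd → Larkspur Textiles S.p.A. (R2): 69% × 41% × 26% = 7.3554% of Orion Trust.
Chain via Crosswind Pharma AG → Ironwood Services GmbH (R2): 69% × 67% × 35% = 16.1805% of Orion Trust.
Aggregating (R3): 7.3554% + 16.1805% = 23.5359%.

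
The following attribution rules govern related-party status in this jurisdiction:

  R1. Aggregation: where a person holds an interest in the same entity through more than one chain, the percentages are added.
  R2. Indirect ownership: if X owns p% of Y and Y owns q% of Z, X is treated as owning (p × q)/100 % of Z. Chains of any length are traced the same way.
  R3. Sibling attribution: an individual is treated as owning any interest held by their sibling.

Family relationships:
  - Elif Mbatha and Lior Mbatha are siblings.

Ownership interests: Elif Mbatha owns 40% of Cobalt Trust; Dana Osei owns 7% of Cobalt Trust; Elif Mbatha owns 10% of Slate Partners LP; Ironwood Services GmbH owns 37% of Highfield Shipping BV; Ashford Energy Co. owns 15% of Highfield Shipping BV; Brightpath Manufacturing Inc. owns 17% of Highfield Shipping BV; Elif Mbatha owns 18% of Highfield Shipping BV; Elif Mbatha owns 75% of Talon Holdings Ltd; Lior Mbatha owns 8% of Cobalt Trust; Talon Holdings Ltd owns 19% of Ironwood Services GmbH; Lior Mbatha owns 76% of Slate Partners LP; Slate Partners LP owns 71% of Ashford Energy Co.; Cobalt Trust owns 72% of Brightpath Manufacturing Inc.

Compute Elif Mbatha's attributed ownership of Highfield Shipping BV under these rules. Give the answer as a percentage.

By sibling attribution (R3), Elif Mbatha is treated as also owning Lior Mbatha's interest in Cobalt Trust, giving 40% + 8% = 48%.
By sibling attribution (R3), Elif Mbatha is treated as also owning Lior Mbatha's interest in Slate Partners LP, giving 10% + 76% = 86%.
Chain via Cobalt Trust → Brightpath Manufacturing Inc. (R2): 48% × 72% × 17% = 5.8752% of Highfield Shipping BV.
Chain via Talon Holdings Ltd → Ironwood Services GmbH (R2): 75% × 19% × 37% = 5.2725% of Highfield Shipping BV.
Chain via Slate Partners LP → Ashford Energy Co. (R2): 86% × 71% × 15% = 9.159% of Highfield Shipping BV.
Direct interest in Highfield Shipping BV: 18%.
Aggregating (R1): 5.8752% + 5.2725% + 9.159% + 18% = 38.3067%.

38.3067%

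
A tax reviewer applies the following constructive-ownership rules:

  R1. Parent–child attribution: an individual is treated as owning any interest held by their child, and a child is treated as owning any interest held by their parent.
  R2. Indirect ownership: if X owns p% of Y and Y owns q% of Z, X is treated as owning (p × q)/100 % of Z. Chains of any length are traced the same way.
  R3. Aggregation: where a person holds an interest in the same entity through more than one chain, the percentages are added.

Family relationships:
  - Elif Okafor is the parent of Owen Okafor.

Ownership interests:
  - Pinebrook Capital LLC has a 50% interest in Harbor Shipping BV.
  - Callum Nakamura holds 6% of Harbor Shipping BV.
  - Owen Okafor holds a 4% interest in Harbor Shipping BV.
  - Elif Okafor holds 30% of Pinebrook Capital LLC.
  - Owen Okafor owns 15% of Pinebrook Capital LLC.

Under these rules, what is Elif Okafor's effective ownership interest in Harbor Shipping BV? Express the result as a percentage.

By parent–child attribution (R1), Elif Okafor is treated as also owning Owen Okafor's interest in Pinebrook Capital LLC, giving 30% + 15% = 45%.
By parent–child attribution (R1), Elif Okafor is treated as owning Owen Okafor's 4% interest in Harbor Shipping BV.
Chain via Pinebrook Capital LLC (R2): 45% × 50% = 22.5% of Harbor Shipping BV.
Direct interest in Harbor Shipping BV: 4%.
Aggregating (R3): 22.5% + 4% = 26.5%.

26.5%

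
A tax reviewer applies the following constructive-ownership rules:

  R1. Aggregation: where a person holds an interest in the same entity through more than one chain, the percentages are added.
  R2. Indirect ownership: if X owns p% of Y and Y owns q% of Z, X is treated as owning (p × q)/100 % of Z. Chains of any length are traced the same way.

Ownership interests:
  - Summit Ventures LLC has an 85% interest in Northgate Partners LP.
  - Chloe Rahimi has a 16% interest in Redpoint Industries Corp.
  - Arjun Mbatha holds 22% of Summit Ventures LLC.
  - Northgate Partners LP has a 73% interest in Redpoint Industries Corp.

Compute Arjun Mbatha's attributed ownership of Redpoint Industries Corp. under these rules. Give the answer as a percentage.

13.651%

Chain via Summit Ventures LLC → Northgate Partners LP (R2): 22% × 85% × 73% = 13.651% of Redpoint Industries Corp.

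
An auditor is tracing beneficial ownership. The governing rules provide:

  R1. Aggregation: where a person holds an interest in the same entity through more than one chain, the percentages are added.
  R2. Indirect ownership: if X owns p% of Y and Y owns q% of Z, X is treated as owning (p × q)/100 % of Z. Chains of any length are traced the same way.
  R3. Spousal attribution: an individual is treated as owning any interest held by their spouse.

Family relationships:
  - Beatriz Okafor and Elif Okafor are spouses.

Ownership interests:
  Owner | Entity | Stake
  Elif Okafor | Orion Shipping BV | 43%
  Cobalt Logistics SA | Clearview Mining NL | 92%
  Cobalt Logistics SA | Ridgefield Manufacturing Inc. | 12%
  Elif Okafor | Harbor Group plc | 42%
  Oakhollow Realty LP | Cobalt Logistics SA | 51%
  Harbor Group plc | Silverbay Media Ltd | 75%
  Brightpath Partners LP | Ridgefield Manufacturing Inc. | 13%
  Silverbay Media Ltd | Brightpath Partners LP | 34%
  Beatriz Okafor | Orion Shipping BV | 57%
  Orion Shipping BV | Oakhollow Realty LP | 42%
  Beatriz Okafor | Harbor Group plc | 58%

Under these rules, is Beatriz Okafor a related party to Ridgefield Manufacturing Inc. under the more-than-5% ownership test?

By spousal attribution (R3), Beatriz Okafor is treated as also owning Elif Okafor's interest in Orion Shipping BV, giving 57% + 43% = 100%.
By spousal attribution (R3), Beatriz Okafor is treated as also owning Elif Okafor's interest in Harbor Group plc, giving 58% + 42% = 100%.
Chain via Orion Shipping BV → Oakhollow Realty LP → Cobalt Logistics SA (R2): 100% × 42% × 51% × 12% = 2.5704% of Ridgefield Manufacturing Inc.
Chain via Harbor Group plc → Silverbay Media Ltd → Brightpath Partners LP (R2): 100% × 75% × 34% × 13% = 3.315% of Ridgefield Manufacturing Inc.
Aggregating (R1): 2.5704% + 3.315% = 5.8854%.
5.8854% exceeds the 5% threshold, so Beatriz is a related party to Ridgefield Manufacturing Inc.

Yes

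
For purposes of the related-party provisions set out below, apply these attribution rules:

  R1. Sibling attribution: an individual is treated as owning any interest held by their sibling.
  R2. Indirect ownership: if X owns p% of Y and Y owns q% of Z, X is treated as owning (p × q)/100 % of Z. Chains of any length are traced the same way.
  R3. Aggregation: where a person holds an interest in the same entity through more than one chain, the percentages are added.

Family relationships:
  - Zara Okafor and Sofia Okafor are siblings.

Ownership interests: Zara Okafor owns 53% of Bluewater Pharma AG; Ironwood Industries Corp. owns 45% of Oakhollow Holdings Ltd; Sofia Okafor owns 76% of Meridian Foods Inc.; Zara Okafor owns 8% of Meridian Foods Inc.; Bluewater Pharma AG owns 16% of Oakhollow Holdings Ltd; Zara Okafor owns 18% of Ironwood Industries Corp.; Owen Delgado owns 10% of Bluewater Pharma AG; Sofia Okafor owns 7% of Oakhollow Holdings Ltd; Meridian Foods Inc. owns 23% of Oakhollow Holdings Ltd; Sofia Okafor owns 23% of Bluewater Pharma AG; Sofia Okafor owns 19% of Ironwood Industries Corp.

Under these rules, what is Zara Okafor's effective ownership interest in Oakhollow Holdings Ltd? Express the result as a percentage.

By sibling attribution (R1), Zara Okafor is treated as also owning Sofia Okafor's interest in Bluewater Pharma AG, giving 53% + 23% = 76%.
By sibling attribution (R1), Zara Okafor is treated as also owning Sofia Okafor's interest in Ironwood Industries Corp, giving 18% + 19% = 37%.
By sibling attribution (R1), Zara Okafor is treated as also owning Sofia Okafor's interest in Meridian Foods Inc, giving 8% + 76% = 84%.
By sibling attribution (R1), Zara Okafor is treated as owning Sofia Okafor's 7% interest in Oakhollow Holdings Ltd.
Chain via Bluewater Pharma AG (R2): 76% × 16% = 12.16% of Oakhollow Holdings Ltd.
Chain via Ironwood Industries Corp. (R2): 37% × 45% = 16.65% of Oakhollow Holdings Ltd.
Chain via Meridian Foods Inc. (R2): 84% × 23% = 19.32% of Oakhollow Holdings Ltd.
Direct interest in Oakhollow Holdings Ltd: 7%.
Aggregating (R3): 12.16% + 16.65% + 19.32% + 7% = 55.13%.

55.13%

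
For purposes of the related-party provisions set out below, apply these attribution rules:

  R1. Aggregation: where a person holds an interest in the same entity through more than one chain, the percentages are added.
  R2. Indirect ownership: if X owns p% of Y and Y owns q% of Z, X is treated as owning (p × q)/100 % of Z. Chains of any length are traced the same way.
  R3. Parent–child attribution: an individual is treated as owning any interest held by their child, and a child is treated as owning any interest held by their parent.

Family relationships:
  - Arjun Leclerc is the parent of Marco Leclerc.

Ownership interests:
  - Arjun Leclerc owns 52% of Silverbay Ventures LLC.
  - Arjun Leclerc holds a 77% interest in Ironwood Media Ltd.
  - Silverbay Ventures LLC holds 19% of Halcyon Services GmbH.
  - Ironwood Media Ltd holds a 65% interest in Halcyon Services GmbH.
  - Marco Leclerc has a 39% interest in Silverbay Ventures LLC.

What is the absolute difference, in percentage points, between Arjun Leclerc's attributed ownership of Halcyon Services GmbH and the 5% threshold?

62.34

By parent–child attribution (R3), Arjun Leclerc is treated as also owning Marco Leclerc's interest in Silverbay Ventures LLC, giving 52% + 39% = 91%.
Chain via Ironwood Media Ltd (R2): 77% × 65% = 50.05% of Halcyon Services GmbH.
Chain via Silverbay Ventures LLC (R2): 91% × 19% = 17.29% of Halcyon Services GmbH.
Aggregating (R1): 50.05% + 17.29% = 67.34%.
67.34% exceeds the 5% threshold by 62.34 percentage points.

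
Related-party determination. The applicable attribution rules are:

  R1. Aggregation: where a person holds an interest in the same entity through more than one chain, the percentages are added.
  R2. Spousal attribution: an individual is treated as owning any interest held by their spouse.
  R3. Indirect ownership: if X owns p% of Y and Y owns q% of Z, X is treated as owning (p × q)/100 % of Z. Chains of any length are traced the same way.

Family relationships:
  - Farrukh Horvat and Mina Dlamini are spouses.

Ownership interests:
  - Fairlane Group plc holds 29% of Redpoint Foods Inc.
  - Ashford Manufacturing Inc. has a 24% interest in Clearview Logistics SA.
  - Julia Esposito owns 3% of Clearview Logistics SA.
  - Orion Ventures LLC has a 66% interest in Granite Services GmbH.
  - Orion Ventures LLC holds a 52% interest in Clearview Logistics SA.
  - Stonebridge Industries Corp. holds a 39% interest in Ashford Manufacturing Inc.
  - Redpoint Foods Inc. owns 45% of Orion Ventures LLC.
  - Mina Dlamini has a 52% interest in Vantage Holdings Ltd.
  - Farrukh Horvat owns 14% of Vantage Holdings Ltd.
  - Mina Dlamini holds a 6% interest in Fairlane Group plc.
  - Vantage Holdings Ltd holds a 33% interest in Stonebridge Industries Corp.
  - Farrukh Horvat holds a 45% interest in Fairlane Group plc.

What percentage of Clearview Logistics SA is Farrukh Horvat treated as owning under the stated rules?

5.499468%

By spousal attribution (R2), Farrukh Horvat is treated as also owning Mina Dlamini's interest in Vantage Holdings Ltd, giving 14% + 52% = 66%.
By spousal attribution (R2), Farrukh Horvat is treated as also owning Mina Dlamini's interest in Fairlane Group plc, giving 45% + 6% = 51%.
Chain via Vantage Holdings Ltd → Stonebridge Industries Corp. → Ashford Manufacturing Inc. (R3): 66% × 33% × 39% × 24% = 2.038608% of Clearview Logistics SA.
Chain via Fairlane Group plc → Redpoint Foods Inc. → Orion Ventures LLC (R3): 51% × 29% × 45% × 52% = 3.46086% of Clearview Logistics SA.
Aggregating (R1): 2.038608% + 3.46086% = 5.499468%.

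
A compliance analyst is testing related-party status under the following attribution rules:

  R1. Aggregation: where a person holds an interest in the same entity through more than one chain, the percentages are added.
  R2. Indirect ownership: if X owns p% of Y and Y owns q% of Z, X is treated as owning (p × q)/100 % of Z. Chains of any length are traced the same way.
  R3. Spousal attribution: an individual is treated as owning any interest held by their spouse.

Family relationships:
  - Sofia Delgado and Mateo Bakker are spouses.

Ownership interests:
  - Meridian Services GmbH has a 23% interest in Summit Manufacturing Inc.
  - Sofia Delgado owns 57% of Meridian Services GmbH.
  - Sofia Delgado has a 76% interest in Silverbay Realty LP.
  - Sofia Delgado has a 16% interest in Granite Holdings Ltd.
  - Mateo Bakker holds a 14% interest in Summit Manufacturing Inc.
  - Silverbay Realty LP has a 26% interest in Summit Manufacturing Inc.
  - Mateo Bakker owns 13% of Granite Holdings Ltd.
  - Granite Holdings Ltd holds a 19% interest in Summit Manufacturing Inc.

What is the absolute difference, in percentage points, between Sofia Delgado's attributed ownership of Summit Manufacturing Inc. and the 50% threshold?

2.38

By spousal attribution (R3), Sofia Delgado is treated as also owning Mateo Bakker's interest in Granite Holdings Ltd, giving 16% + 13% = 29%.
By spousal attribution (R3), Sofia Delgado is treated as owning Mateo Bakker's 14% interest in Summit Manufacturing Inc.
Chain via Silverbay Realty LP (R2): 76% × 26% = 19.76% of Summit Manufacturing Inc.
Chain via Meridian Services GmbH (R2): 57% × 23% = 13.11% of Summit Manufacturing Inc.
Chain via Granite Holdings Ltd (R2): 29% × 19% = 5.51% of Summit Manufacturing Inc.
Direct interest in Summit Manufacturing Inc: 14%.
Aggregating (R1): 19.76% + 13.11% + 5.51% + 14% = 52.38%.
52.38% exceeds the 50% threshold by 2.38 percentage points.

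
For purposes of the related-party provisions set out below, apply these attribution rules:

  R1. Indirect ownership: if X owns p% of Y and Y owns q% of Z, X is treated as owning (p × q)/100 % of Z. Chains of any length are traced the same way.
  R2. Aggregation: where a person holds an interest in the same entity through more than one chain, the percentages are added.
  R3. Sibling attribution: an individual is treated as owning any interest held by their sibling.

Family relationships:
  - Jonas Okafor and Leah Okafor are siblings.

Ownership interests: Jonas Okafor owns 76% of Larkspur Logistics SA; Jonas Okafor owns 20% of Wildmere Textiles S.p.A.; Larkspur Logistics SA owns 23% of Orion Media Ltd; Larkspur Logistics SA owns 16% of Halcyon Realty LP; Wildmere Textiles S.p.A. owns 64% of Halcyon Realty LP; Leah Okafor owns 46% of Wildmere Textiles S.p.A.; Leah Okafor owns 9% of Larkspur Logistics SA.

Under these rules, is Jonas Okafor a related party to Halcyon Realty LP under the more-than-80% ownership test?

No

By sibling attribution (R3), Jonas Okafor is treated as also owning Leah Okafor's interest in Wildmere Textiles S.p.A, giving 20% + 46% = 66%.
By sibling attribution (R3), Jonas Okafor is treated as also owning Leah Okafor's interest in Larkspur Logistics SA, giving 76% + 9% = 85%.
Chain via Wildmere Textiles S.p.A. (R1): 66% × 64% = 42.24% of Halcyon Realty LP.
Chain via Larkspur Logistics SA (R1): 85% × 16% = 13.6% of Halcyon Realty LP.
Aggregating (R2): 42.24% + 13.6% = 55.84%.
55.84% does not exceed the 80% threshold, so Jonas is not a related party to Halcyon Realty LP.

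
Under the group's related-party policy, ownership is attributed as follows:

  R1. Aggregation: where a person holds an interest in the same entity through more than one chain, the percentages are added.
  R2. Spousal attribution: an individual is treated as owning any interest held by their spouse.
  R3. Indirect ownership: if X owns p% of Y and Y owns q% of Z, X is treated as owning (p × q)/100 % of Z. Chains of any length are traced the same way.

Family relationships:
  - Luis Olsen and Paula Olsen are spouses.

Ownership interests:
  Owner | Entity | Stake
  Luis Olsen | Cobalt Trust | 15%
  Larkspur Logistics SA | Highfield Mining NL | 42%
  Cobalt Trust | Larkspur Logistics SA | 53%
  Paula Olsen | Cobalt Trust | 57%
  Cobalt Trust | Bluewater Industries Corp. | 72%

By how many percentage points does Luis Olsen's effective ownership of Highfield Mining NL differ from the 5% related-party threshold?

11.0272

By spousal attribution (R2), Luis Olsen is treated as also owning Paula Olsen's interest in Cobalt Trust, giving 15% + 57% = 72%.
Chain via Cobalt Trust → Larkspur Logistics SA (R3): 72% × 53% × 42% = 16.0272% of Highfield Mining NL.
16.0272% exceeds the 5% threshold by 11.0272 percentage points.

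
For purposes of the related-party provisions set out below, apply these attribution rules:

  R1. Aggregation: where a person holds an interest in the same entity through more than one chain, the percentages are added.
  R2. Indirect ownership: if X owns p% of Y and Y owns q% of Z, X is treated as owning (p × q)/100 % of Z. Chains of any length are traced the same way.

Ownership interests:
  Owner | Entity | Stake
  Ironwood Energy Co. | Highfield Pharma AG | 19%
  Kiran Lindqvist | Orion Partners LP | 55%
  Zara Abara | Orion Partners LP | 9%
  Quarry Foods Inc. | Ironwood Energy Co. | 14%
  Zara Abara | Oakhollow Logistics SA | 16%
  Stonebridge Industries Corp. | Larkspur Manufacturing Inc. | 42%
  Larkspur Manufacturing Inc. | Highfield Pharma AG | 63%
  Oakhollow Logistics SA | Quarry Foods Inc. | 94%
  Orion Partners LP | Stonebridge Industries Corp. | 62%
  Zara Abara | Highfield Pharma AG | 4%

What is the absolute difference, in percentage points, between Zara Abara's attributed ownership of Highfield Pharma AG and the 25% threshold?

Chain via Orion Partners LP → Stonebridge Industries Corp. → Larkspur Manufacturing Inc. (R2): 9% × 62% × 42% × 63% = 1.476468% of Highfield Pharma AG.
Chain via Oakhollow Logistics SA → Quarry Foods Inc. → Ironwood Energy Co. (R2): 16% × 94% × 14% × 19% = 0.400064% of Highfield Pharma AG.
Direct interest in Highfield Pharma AG: 4%.
Aggregating (R1): 1.476468% + 0.400064% + 4% = 5.876532%.
5.876532% falls short of the 25% threshold by 19.123468 percentage points.

19.123468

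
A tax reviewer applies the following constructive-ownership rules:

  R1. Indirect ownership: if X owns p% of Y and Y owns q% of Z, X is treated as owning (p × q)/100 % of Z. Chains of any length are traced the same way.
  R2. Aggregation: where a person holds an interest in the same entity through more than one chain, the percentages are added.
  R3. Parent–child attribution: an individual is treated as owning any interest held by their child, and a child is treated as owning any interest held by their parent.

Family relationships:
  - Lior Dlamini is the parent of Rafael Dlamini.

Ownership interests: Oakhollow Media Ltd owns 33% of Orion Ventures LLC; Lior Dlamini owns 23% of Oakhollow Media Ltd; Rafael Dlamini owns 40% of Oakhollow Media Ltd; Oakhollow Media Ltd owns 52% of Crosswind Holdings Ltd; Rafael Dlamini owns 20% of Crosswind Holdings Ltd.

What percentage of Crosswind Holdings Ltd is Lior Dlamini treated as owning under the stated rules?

52.76%

By parent–child attribution (R3), Lior Dlamini is treated as also owning Rafael Dlamini's interest in Oakhollow Media Ltd, giving 23% + 40% = 63%.
By parent–child attribution (R3), Lior Dlamini is treated as owning Rafael Dlamini's 20% interest in Crosswind Holdings Ltd.
Chain via Oakhollow Media Ltd (R1): 63% × 52% = 32.76% of Crosswind Holdings Ltd.
Direct interest in Crosswind Holdings Ltd: 20%.
Aggregating (R2): 32.76% + 20% = 52.76%.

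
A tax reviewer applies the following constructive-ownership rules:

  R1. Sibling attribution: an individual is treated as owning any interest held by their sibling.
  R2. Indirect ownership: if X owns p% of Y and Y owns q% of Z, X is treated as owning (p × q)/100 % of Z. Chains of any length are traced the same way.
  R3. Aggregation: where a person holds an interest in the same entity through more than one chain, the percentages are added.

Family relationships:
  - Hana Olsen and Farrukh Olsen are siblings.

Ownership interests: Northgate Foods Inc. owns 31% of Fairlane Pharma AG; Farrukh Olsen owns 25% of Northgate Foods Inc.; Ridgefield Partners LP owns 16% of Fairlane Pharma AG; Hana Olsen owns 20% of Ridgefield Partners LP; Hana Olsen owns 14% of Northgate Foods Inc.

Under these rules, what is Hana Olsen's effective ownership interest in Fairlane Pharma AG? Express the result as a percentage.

15.29%

By sibling attribution (R1), Hana Olsen is treated as also owning Farrukh Olsen's interest in Northgate Foods Inc, giving 14% + 25% = 39%.
Chain via Northgate Foods Inc. (R2): 39% × 31% = 12.09% of Fairlane Pharma AG.
Chain via Ridgefield Partners LP (R2): 20% × 16% = 3.2% of Fairlane Pharma AG.
Aggregating (R3): 12.09% + 3.2% = 15.29%.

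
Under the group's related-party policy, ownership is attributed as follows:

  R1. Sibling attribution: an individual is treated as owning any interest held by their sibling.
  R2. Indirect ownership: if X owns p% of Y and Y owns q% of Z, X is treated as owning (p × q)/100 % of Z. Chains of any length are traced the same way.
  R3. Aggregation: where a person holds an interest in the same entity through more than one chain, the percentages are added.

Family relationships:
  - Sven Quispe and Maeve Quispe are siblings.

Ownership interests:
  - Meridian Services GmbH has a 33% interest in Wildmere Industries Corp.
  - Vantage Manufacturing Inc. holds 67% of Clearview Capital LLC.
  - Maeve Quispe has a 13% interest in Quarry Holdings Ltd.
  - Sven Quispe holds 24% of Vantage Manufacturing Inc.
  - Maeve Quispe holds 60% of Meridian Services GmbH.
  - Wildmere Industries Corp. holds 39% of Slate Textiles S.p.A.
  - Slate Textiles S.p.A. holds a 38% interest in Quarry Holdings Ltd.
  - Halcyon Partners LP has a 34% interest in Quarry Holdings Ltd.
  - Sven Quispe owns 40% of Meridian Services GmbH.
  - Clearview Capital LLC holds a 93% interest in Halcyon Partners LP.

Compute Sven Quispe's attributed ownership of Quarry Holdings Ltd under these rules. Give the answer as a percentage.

22.975096%

By sibling attribution (R1), Sven Quispe is treated as also owning Maeve Quispe's interest in Meridian Services GmbH, giving 40% + 60% = 100%.
By sibling attribution (R1), Sven Quispe is treated as owning Maeve Quispe's 13% interest in Quarry Holdings Ltd.
Chain via Meridian Services GmbH → Wildmere Industries Corp. → Slate Textiles S.p.A. (R2): 100% × 33% × 39% × 38% = 4.8906% of Quarry Holdings Ltd.
Chain via Vantage Manufacturing Inc. → Clearview Capital LLC → Halcyon Partners LP (R2): 24% × 67% × 93% × 34% = 5.084496% of Quarry Holdings Ltd.
Direct interest in Quarry Holdings Ltd: 13%.
Aggregating (R3): 4.8906% + 5.084496% + 13% = 22.975096%.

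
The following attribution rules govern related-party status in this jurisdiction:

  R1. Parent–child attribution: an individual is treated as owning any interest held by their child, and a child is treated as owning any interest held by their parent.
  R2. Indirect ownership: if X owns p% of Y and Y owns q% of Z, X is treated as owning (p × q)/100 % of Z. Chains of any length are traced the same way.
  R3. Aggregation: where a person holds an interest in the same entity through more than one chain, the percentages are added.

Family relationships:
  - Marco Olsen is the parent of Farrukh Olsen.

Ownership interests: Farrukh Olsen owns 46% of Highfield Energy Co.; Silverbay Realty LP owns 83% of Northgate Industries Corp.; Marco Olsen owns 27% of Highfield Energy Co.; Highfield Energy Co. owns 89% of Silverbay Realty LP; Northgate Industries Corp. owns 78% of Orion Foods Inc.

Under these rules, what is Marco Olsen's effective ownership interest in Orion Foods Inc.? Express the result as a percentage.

By parent–child attribution (R1), Marco Olsen is treated as also owning Farrukh Olsen's interest in Highfield Energy Co, giving 27% + 46% = 73%.
Chain via Highfield Energy Co. → Silverbay Realty LP → Northgate Industries Corp. (R2): 73% × 89% × 83% × 78% = 42.061578% of Orion Foods Inc.

42.061578%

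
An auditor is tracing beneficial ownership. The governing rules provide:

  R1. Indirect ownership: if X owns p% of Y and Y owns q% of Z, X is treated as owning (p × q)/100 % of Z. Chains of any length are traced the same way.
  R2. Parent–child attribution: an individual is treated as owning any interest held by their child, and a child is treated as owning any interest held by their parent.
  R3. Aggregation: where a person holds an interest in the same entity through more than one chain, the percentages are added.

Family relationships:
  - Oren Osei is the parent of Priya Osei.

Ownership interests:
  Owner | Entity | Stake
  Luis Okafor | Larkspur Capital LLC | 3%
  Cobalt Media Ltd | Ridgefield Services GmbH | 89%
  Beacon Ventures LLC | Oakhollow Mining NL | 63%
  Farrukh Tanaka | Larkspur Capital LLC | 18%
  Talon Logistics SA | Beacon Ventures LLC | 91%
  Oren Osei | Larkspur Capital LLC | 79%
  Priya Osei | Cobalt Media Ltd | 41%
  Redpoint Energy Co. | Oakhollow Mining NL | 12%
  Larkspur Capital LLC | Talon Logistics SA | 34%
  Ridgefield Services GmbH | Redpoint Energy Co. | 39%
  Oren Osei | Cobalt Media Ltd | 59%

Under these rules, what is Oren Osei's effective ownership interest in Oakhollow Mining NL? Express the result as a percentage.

19.564038%

By parent–child attribution (R2), Oren Osei is treated as also owning Priya Osei's interest in Cobalt Media Ltd, giving 59% + 41% = 100%.
Chain via Larkspur Capital LLC → Talon Logistics SA → Beacon Ventures LLC (R1): 79% × 34% × 91% × 63% = 15.398838% of Oakhollow Mining NL.
Chain via Cobalt Media Ltd → Ridgefield Services GmbH → Redpoint Energy Co. (R1): 100% × 89% × 39% × 12% = 4.1652% of Oakhollow Mining NL.
Aggregating (R3): 15.398838% + 4.1652% = 19.564038%.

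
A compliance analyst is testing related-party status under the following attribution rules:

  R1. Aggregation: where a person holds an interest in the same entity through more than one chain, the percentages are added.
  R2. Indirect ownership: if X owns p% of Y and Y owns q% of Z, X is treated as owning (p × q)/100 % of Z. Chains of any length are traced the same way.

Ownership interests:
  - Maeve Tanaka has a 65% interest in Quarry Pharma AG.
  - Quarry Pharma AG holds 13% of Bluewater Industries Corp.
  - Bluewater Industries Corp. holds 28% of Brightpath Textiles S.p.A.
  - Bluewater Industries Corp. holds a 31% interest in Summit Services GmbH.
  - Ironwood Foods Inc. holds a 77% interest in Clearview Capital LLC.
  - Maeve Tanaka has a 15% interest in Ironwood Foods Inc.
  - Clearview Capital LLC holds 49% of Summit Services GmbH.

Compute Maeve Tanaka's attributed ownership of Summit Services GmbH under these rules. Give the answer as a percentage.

8.279%

Chain via Ironwood Foods Inc. → Clearview Capital LLC (R2): 15% × 77% × 49% = 5.6595% of Summit Services GmbH.
Chain via Quarry Pharma AG → Bluewater Industries Corp. (R2): 65% × 13% × 31% = 2.6195% of Summit Services GmbH.
Aggregating (R1): 5.6595% + 2.6195% = 8.279%.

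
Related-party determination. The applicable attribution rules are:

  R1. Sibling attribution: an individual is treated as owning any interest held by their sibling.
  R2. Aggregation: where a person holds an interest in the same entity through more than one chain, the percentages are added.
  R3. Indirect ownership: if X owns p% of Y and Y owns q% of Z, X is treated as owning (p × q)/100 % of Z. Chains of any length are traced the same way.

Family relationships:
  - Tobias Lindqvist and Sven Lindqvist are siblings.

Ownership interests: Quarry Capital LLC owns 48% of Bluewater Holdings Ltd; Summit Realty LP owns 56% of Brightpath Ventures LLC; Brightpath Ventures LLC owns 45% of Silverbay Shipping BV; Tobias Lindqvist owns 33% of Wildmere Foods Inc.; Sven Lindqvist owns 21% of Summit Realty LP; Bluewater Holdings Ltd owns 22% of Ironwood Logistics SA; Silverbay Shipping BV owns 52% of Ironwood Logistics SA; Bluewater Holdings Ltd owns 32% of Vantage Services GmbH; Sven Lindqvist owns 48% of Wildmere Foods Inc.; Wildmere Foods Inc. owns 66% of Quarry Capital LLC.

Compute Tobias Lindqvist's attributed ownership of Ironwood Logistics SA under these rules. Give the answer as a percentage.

8.397216%

By sibling attribution (R1), Tobias Lindqvist is treated as also owning Sven Lindqvist's interest in Wildmere Foods Inc, giving 33% + 48% = 81%.
By sibling attribution (R1), Tobias Lindqvist is treated as owning Sven Lindqvist's 21% interest in Summit Realty LP.
Chain via Wildmere Foods Inc. → Quarry Capital LLC → Bluewater Holdings Ltd (R3): 81% × 66% × 48% × 22% = 5.645376% of Ironwood Logistics SA.
Chain via Summit Realty LP → Brightpath Ventures LLC → Silverbay Shipping BV (R3): 21% × 56% × 45% × 52% = 2.75184% of Ironwood Logistics SA.
Aggregating (R2): 5.645376% + 2.75184% = 8.397216%.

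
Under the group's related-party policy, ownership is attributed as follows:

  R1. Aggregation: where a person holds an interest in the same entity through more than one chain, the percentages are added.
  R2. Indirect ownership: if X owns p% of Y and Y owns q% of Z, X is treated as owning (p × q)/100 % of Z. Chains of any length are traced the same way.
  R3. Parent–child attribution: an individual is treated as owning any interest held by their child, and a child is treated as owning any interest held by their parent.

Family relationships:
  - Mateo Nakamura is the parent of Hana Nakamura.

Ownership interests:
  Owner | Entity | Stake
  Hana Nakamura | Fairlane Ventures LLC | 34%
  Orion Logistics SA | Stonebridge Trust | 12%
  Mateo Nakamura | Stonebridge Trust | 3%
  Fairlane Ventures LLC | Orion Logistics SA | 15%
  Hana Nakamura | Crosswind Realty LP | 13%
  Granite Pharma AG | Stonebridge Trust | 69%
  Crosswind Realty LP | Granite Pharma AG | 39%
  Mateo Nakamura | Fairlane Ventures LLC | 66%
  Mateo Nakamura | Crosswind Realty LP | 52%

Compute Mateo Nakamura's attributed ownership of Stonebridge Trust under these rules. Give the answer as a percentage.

By parent–child attribution (R3), Mateo Nakamura is treated as also owning Hana Nakamura's interest in Fairlane Ventures LLC, giving 66% + 34% = 100%.
By parent–child attribution (R3), Mateo Nakamura is treated as also owning Hana Nakamura's interest in Crosswind Realty LP, giving 52% + 13% = 65%.
Chain via Fairlane Ventures LLC → Orion Logistics SA (R2): 100% × 15% × 12% = 1.8% of Stonebridge Trust.
Chain via Crosswind Realty LP → Granite Pharma AG (R2): 65% × 39% × 69% = 17.4915% of Stonebridge Trust.
Direct interest in Stonebridge Trust: 3%.
Aggregating (R1): 1.8% + 17.4915% + 3% = 22.2915%.

22.2915%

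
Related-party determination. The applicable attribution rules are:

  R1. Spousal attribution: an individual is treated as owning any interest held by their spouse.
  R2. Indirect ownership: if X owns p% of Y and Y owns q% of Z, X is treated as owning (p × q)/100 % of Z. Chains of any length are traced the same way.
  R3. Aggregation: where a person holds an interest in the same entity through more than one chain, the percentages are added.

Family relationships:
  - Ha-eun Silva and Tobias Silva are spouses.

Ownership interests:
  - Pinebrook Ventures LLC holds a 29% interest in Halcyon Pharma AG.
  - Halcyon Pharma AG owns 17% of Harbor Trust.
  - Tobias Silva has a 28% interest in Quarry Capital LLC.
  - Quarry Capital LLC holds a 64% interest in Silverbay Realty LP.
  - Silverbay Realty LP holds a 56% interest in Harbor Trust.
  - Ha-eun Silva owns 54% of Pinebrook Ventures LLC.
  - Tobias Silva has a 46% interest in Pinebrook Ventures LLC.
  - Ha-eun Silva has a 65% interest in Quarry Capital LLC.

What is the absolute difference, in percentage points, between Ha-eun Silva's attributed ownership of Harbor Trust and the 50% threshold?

By spousal attribution (R1), Ha-eun Silva is treated as also owning Tobias Silva's interest in Pinebrook Ventures LLC, giving 54% + 46% = 100%.
By spousal attribution (R1), Ha-eun Silva is treated as also owning Tobias Silva's interest in Quarry Capital LLC, giving 65% + 28% = 93%.
Chain via Pinebrook Ventures LLC → Halcyon Pharma AG (R2): 100% × 29% × 17% = 4.93% of Harbor Trust.
Chain via Quarry Capital LLC → Silverbay Realty LP (R2): 93% × 64% × 56% = 33.3312% of Harbor Trust.
Aggregating (R3): 4.93% + 33.3312% = 38.2612%.
38.2612% falls short of the 50% threshold by 11.7388 percentage points.

11.7388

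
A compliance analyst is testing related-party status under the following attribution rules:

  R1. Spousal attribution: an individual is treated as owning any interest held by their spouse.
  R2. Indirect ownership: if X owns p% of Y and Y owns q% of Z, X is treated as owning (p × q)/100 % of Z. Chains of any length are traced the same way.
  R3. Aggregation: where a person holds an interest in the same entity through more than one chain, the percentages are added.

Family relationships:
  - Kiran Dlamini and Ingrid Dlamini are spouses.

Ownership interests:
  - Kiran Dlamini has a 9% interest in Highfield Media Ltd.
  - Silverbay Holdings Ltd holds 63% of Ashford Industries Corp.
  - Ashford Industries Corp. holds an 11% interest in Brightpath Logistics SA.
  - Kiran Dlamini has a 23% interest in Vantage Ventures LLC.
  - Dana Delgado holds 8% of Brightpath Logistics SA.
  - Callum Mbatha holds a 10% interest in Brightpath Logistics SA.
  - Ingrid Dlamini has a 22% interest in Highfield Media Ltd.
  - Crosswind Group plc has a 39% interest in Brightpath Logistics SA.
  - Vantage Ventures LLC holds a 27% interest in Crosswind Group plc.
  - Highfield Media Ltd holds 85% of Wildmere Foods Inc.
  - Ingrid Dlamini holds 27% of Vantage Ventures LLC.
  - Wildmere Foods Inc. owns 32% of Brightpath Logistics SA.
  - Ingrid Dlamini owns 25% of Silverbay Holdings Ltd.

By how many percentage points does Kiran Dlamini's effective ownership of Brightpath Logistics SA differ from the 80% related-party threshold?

By spousal attribution (R1), Kiran Dlamini is treated as also owning Ingrid Dlamini's interest in Vantage Ventures LLC, giving 23% + 27% = 50%.
By spousal attribution (R1), Kiran Dlamini is treated as also owning Ingrid Dlamini's interest in Highfield Media Ltd, giving 9% + 22% = 31%.
By spousal attribution (R1), Kiran Dlamini is treated as owning Ingrid Dlamini's 25% interest in Silverbay Holdings Ltd.
Chain via Vantage Ventures LLC → Crosswind Group plc (R2): 50% × 27% × 39% = 5.265% of Brightpath Logistics SA.
Chain via Highfield Media Ltd → Wildmere Foods Inc. (R2): 31% × 85% × 32% = 8.432% of Brightpath Logistics SA.
Chain via Silverbay Holdings Ltd → Ashford Industries Corp. (R2): 25% × 63% × 11% = 1.7325% of Brightpath Logistics SA.
Aggregating (R3): 5.265% + 8.432% + 1.7325% = 15.4295%.
15.4295% falls short of the 80% threshold by 64.5705 percentage points.

64.5705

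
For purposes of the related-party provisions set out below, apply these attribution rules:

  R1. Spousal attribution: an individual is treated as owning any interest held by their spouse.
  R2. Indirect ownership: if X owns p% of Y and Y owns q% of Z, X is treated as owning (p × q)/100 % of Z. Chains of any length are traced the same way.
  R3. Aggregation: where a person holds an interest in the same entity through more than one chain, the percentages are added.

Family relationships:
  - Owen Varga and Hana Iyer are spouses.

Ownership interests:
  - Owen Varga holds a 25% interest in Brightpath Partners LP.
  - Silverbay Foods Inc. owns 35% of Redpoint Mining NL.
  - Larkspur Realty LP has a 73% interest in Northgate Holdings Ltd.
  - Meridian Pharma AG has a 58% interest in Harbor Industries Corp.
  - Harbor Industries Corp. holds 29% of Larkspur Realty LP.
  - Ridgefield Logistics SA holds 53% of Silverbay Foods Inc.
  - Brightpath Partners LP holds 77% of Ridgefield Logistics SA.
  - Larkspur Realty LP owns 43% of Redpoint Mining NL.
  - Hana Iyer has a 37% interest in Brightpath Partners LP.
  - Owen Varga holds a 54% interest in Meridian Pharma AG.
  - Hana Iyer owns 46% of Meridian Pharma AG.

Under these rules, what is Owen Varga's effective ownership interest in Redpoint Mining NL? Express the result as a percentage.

16.08837%

By spousal attribution (R1), Owen Varga is treated as also owning Hana Iyer's interest in Meridian Pharma AG, giving 54% + 46% = 100%.
By spousal attribution (R1), Owen Varga is treated as also owning Hana Iyer's interest in Brightpath Partners LP, giving 25% + 37% = 62%.
Chain via Meridian Pharma AG → Harbor Industries Corp. → Larkspur Realty LP (R2): 100% × 58% × 29% × 43% = 7.2326% of Redpoint Mining NL.
Chain via Brightpath Partners LP → Ridgefield Logistics SA → Silverbay Foods Inc. (R2): 62% × 77% × 53% × 35% = 8.85577% of Redpoint Mining NL.
Aggregating (R3): 7.2326% + 8.85577% = 16.08837%.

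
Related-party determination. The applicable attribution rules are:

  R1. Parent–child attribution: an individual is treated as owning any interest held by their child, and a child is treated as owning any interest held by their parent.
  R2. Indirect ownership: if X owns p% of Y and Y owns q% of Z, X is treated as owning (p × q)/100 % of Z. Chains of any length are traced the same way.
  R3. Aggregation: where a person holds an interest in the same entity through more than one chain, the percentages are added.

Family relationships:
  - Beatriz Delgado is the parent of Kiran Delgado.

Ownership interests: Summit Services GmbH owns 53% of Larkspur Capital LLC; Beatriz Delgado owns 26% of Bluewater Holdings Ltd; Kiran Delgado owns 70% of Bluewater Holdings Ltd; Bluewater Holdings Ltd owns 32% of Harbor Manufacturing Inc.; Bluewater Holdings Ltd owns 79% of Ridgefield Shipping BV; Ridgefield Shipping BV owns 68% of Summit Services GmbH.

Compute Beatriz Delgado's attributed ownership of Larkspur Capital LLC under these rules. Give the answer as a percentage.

By parent–child attribution (R1), Beatriz Delgado is treated as also owning Kiran Delgado's interest in Bluewater Holdings Ltd, giving 26% + 70% = 96%.
Chain via Bluewater Holdings Ltd → Ridgefield Shipping BV → Summit Services GmbH (R2): 96% × 79% × 68% × 53% = 27.332736% of Larkspur Capital LLC.

27.332736%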